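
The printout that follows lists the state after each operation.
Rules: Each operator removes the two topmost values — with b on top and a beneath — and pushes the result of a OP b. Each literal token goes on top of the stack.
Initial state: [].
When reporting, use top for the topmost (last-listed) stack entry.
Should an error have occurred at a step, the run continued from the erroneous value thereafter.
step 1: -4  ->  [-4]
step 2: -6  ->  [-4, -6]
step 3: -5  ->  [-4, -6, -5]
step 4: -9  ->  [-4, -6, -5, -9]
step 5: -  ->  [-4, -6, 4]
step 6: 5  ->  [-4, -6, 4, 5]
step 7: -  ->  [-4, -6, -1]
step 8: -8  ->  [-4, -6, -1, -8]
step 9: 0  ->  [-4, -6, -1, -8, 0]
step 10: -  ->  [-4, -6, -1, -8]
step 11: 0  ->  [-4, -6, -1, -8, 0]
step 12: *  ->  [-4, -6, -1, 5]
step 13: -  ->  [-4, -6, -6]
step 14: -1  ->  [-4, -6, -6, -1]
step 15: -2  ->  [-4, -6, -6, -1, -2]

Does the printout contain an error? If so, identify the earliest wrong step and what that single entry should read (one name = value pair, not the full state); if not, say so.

step 12, top = 0

1. push -4: top = -4 (in agreement)
2. push -6: top = -6 (matches)
3. push -5: top = -5 (in agreement)
4. push -9: top = -9 (consistent with the printout)
5. -5 - -9 = 4 (verified)
6. push 5: top = 5 (in agreement)
7. 4 - 5 = -1 (agrees with the printout)
8. push -8: top = -8 (confirmed correct)
9. push 0: top = 0 (matches)
10. -8 - 0 = -8 (in agreement)
11. push 0: top = 0 (checks out)
12. -8 * 0 = 0 (first mismatch against the printout)
That makes step 12 the first incorrect line — top = 0 is what it should show.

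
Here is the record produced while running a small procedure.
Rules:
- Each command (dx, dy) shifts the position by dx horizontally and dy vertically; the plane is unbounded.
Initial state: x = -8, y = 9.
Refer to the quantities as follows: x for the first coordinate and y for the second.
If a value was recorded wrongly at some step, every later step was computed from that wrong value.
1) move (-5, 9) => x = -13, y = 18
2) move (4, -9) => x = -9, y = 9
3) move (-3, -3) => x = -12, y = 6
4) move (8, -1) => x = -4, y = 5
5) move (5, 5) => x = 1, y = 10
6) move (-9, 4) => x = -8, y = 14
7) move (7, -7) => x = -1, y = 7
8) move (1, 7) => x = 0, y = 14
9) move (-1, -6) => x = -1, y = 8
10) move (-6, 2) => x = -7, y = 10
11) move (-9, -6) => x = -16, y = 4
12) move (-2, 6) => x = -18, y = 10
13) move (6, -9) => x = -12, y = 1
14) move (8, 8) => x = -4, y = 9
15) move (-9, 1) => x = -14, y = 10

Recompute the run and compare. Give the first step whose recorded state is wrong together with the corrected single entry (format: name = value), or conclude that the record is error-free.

Step 1: x = -8 + (-5) = -13, y = 9 + (9) = 18 — checks out.
Step 2: x = -13 + (4) = -9, y = 18 + (-9) = 9 — matches.
Step 3: x = -9 + (-3) = -12, y = 9 + (-3) = 6 — no discrepancy.
Step 4: x = -12 + (8) = -4, y = 6 + (-1) = 5 — agrees with the record.
Step 5: x = -4 + (5) = 1, y = 5 + (5) = 10 — agrees with the record.
Step 6: x = 1 + (-9) = -8, y = 10 + (4) = 14 — in agreement.
Step 7: x = -8 + (7) = -1, y = 14 + (-7) = 7 — checks out.
Step 8: x = -1 + (1) = 0, y = 7 + (7) = 14 — no discrepancy.
Step 9: x = 0 + (-1) = -1, y = 14 + (-6) = 8 — exactly as logged.
Step 10: x = -1 + (-6) = -7, y = 8 + (2) = 10 — checks out.
Step 11: x = -7 + (-9) = -16, y = 10 + (-6) = 4 — confirmed correct.
Step 12: x = -16 + (-2) = -18, y = 4 + (6) = 10 — confirmed correct.
Step 13: x = -18 + (6) = -12, y = 10 + (-9) = 1 — exactly as logged.
Step 14: x = -12 + (8) = -4, y = 1 + (8) = 9 — same as recorded.
Step 15: x = -4 + (-9) = -13, y = 9 + (1) = 10 — the record has a different value.
First deviation found at step 15; the corrected entry is x = -13.

step 15, x = -13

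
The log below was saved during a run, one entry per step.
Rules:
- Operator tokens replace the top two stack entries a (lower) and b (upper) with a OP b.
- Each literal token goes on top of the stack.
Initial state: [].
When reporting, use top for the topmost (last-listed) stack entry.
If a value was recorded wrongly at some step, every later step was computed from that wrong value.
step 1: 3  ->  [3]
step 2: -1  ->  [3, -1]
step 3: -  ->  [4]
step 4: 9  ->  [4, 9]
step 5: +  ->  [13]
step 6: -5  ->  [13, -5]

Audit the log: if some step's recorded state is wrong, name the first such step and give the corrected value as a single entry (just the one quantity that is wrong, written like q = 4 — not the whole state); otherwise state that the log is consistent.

no error

Recomputing the run from the initial state:
step 1: [3]
step 2: [3, -1]
step 3: [4]
step 4: [4, 9]
step 5: [13]
step 6: [13, -5]
This matches the log at every step.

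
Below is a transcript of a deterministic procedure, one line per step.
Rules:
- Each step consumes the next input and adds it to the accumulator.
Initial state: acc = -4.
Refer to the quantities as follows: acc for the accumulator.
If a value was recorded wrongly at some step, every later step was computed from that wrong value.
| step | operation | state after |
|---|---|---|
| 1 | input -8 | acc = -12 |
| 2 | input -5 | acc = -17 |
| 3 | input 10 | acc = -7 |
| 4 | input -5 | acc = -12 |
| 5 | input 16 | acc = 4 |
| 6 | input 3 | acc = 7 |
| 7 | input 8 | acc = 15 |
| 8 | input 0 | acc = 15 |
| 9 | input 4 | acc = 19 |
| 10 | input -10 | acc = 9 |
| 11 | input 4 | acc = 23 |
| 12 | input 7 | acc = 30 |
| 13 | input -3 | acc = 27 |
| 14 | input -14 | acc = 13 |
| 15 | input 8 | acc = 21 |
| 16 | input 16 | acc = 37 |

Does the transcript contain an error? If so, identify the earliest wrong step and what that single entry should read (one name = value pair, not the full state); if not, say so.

step 1: acc = -4 + -8 = -12 -> agrees with the transcript
step 2: acc = -12 + -5 = -17 -> agrees with the transcript
step 3: acc = -17 + 10 = -7 -> consistent with the transcript
step 4: acc = -7 + -5 = -12 -> verified
step 5: acc = -12 + 16 = 4 -> confirmed correct
step 6: acc = 4 + 3 = 7 -> no discrepancy
step 7: acc = 7 + 8 = 15 -> agrees with the transcript
step 8: acc = 15 + 0 = 15 -> confirmed correct
step 9: acc = 15 + 4 = 19 -> same as recorded
step 10: acc = 19 + -10 = 9 -> matches
step 11: acc = 9 + 4 = 13 -> not what was recorded
Conclusion: step 11 carries the first error; the entry should be acc = 13.

step 11, acc = 13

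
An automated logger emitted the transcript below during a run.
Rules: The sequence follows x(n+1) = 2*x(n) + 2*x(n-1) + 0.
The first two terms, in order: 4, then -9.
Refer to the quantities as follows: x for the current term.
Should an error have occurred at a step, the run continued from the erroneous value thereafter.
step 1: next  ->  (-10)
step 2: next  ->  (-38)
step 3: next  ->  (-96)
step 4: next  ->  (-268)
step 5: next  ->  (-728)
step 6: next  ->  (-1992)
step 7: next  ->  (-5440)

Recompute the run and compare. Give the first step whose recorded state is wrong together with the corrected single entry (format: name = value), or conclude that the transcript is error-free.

no error

Recomputing the run from the initial state:
step 1: x = -10
step 2: x = -38
step 3: x = -96
step 4: x = -268
step 5: x = -728
step 6: x = -1992
step 7: x = -5440
This matches the transcript at every step.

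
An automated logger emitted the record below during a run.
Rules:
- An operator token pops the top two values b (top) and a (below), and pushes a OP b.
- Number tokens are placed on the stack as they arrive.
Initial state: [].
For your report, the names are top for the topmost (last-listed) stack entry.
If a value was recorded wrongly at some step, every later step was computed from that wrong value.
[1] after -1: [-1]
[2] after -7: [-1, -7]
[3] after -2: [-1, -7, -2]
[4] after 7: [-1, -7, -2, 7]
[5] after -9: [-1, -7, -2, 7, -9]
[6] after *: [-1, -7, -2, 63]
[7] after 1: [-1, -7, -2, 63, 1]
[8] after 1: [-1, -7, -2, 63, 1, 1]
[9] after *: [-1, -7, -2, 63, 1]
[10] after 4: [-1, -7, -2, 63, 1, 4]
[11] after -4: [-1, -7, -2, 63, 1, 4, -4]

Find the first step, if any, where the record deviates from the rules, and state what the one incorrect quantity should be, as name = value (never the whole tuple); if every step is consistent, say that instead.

step 6, top = -63

1. push -1: top = -1 (matches)
2. push -7: top = -7 (same as recorded)
3. push -2: top = -2 (same as recorded)
4. push 7: top = 7 (agrees with the record)
5. push -9: top = -9 (exactly as logged)
6. 7 * -9 = -63 (first mismatch against the record)
That makes step 6 the first incorrect line — top = -63 is what it should show.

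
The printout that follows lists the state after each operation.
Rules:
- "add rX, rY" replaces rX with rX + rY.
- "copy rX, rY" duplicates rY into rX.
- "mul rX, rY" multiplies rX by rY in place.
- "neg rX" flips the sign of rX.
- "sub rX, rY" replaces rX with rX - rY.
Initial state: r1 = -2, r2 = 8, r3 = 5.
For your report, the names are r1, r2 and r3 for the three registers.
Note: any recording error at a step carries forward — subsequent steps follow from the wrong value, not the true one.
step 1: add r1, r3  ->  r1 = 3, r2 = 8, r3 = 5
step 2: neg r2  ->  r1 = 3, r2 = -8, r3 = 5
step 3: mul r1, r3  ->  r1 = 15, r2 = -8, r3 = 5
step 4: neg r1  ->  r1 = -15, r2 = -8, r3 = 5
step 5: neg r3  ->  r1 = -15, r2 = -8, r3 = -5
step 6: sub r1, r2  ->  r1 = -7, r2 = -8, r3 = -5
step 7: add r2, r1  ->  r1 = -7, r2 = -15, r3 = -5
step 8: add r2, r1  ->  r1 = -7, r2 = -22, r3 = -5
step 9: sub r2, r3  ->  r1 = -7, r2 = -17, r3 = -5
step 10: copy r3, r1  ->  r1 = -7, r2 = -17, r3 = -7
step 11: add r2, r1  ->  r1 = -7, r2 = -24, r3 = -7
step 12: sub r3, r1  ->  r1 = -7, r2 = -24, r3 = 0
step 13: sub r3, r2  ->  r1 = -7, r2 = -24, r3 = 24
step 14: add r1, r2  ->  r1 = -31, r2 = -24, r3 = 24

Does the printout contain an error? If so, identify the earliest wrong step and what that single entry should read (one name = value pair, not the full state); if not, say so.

no error

Step 1: r1 = -2 + 5 = 3 — verified.
Step 2: r2 = -(8) = -8 — verified.
Step 3: r1 = 3 * 5 = 15 — confirmed correct.
Step 4: r1 = -(15) = -15 — checks out.
Step 5: r3 = -(5) = -5 — consistent with the printout.
Step 6: r1 = -15 - -8 = -7 — exactly as logged.
Step 7: r2 = -8 + -7 = -15 — matches.
Step 8: r2 = -15 + -7 = -22 — no discrepancy.
Step 9: r2 = -22 - -5 = -17 — no discrepancy.
Step 10: r3 = -7 — confirmed correct.
Step 11: r2 = -17 + -7 = -24 — matches.
Step 12: r3 = -7 - -7 = 0 — verified.
Step 13: r3 = 0 - -24 = 24 — same as recorded.
Step 14: r1 = -7 + -24 = -31 — same as recorded.
All entries verified; no error found.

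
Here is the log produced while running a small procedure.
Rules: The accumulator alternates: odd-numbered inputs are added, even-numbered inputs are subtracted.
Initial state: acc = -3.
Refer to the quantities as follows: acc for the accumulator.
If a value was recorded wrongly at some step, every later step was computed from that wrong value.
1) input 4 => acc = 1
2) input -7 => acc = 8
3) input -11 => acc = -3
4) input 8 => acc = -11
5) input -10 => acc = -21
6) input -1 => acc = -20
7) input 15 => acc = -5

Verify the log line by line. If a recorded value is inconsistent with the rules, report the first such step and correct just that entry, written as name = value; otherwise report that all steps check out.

no error

Recomputing the run from the initial state:
step 1: acc = 1
step 2: acc = 8
step 3: acc = -3
step 4: acc = -11
step 5: acc = -21
step 6: acc = -20
step 7: acc = -5
This matches the log at every step.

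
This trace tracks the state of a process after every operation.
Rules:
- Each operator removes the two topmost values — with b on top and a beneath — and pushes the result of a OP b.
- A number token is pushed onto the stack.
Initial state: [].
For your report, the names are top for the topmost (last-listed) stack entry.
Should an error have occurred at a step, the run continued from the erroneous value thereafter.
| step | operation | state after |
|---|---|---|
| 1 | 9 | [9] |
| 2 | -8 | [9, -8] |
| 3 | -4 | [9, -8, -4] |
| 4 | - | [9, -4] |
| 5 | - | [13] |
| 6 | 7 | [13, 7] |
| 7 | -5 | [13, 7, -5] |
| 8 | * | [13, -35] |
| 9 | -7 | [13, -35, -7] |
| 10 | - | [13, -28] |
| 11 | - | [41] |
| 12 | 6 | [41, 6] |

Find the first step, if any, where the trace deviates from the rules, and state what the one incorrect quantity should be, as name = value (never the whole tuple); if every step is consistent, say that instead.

step 1: push 9: top = 9 -> exactly as logged
step 2: push -8: top = -8 -> in agreement
step 3: push -4: top = -4 -> verified
step 4: -8 - -4 = -4 -> same as recorded
step 5: 9 - -4 = 13 -> same as recorded
step 6: push 7: top = 7 -> consistent with the trace
step 7: push -5: top = -5 -> confirmed correct
step 8: 7 * -5 = -35 -> in agreement
step 9: push -7: top = -7 -> no discrepancy
step 10: -35 - -7 = -28 -> consistent with the trace
step 11: 13 - -28 = 41 -> agrees with the trace
step 12: push 6: top = 6 -> consistent with the trace
The whole run recomputes cleanly — no discrepancies.

no error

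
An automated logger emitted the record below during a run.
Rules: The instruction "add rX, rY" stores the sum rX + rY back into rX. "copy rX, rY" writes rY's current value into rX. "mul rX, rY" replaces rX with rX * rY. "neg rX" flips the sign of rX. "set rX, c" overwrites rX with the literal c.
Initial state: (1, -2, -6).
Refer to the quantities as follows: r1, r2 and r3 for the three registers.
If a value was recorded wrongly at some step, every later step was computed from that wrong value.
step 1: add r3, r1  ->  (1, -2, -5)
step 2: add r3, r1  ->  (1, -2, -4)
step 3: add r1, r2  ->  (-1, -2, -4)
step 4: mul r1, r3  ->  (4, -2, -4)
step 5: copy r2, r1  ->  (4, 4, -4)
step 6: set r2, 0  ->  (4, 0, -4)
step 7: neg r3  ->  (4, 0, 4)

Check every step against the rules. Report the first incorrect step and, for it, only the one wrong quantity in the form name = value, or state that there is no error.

step 1: r3 = -6 + 1 = -5 -> no discrepancy
step 2: r3 = -5 + 1 = -4 -> in agreement
step 3: r1 = 1 + -2 = -1 -> same as recorded
step 4: r1 = -1 * -4 = 4 -> matches
step 5: r2 = 4 -> verified
step 6: r2 = 0 -> checks out
step 7: r3 = -(-4) = 4 -> same as recorded
The whole run recomputes cleanly — no discrepancies.

no error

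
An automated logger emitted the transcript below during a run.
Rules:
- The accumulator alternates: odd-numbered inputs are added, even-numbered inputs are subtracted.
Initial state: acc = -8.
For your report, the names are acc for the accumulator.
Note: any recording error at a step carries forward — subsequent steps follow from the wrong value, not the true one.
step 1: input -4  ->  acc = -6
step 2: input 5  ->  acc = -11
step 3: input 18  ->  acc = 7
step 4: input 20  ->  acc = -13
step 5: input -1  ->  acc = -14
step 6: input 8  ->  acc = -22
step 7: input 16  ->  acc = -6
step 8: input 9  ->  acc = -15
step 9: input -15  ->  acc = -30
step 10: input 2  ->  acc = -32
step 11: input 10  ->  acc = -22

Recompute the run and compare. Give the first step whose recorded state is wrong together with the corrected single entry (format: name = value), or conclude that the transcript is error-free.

Recomputing the run from the initial state:
step 1: acc = -12
step 2: acc = -17
step 3: acc = 1
step 4: acc = -19
step 5: acc = -20
step 6: acc = -28
step 7: acc = -12
step 8: acc = -21
step 9: acc = -36
step 10: acc = -38
step 11: acc = -28
The first disagreement with the transcript is at step 1, where the value should be acc = -12.

step 1, acc = -12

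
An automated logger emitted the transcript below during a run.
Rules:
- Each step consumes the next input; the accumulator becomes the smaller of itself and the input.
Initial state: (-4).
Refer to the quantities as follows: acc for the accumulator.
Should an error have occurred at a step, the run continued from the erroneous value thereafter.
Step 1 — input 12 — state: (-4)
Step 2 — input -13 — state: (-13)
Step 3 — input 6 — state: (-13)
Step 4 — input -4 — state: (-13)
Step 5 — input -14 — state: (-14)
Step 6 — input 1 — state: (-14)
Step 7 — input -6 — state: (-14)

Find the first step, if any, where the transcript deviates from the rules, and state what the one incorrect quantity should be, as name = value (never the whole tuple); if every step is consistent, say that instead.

Recomputing the run from the initial state:
step 1: acc = -4
step 2: acc = -13
step 3: acc = -13
step 4: acc = -13
step 5: acc = -14
step 6: acc = -14
step 7: acc = -14
This matches the transcript at every step.

no error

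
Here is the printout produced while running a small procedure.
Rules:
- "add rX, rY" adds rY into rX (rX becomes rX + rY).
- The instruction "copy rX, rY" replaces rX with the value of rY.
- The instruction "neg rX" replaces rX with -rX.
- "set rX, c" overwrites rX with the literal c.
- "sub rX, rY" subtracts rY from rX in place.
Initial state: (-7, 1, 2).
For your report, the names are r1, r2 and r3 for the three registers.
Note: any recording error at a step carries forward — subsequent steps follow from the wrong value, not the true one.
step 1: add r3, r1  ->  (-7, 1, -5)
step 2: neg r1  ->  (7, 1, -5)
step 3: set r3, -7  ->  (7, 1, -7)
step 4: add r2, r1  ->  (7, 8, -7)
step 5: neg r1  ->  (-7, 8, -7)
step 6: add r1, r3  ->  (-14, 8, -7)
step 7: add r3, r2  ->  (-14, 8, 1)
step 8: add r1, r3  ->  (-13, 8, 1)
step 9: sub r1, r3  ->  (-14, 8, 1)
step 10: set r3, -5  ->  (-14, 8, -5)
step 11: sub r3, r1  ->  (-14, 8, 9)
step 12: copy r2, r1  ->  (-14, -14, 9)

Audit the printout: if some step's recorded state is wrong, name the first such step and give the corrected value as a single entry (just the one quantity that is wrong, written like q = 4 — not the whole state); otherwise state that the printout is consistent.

no error

step 1: r3 = 2 + -7 = -5 -> matches
step 2: r1 = -(-7) = 7 -> verified
step 3: r3 = -7 -> matches
step 4: r2 = 1 + 7 = 8 -> no discrepancy
step 5: r1 = -(7) = -7 -> agrees with the printout
step 6: r1 = -7 + -7 = -14 -> matches
step 7: r3 = -7 + 8 = 1 -> consistent with the printout
step 8: r1 = -14 + 1 = -13 -> verified
step 9: r1 = -13 - 1 = -14 -> in agreement
step 10: r3 = -5 -> matches
step 11: r3 = -5 - -14 = 9 -> matches
step 12: r2 = -14 -> matches
The recomputation confirms every line.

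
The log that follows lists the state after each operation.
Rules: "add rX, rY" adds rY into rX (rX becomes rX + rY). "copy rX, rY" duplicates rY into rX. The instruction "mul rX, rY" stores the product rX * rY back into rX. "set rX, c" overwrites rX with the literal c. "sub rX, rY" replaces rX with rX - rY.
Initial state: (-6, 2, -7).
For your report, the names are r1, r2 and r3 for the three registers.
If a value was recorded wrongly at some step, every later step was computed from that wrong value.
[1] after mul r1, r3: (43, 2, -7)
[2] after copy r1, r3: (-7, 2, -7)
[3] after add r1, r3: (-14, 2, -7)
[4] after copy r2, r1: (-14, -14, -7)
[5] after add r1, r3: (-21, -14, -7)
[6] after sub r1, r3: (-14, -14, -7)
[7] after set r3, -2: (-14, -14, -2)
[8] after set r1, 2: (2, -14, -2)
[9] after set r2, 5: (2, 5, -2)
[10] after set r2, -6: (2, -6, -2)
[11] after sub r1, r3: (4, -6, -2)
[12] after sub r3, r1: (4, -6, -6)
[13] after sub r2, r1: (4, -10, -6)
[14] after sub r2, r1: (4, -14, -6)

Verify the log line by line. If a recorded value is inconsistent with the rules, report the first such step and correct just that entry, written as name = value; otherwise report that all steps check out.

step 1, r1 = 42

Recomputing the run from the initial state:
step 1: r1 = 42, r2 = 2, r3 = -7
step 2: r1 = -7, r2 = 2, r3 = -7
step 3: r1 = -14, r2 = 2, r3 = -7
step 4: r1 = -14, r2 = -14, r3 = -7
step 5: r1 = -21, r2 = -14, r3 = -7
step 6: r1 = -14, r2 = -14, r3 = -7
step 7: r1 = -14, r2 = -14, r3 = -2
step 8: r1 = 2, r2 = -14, r3 = -2
step 9: r1 = 2, r2 = 5, r3 = -2
step 10: r1 = 2, r2 = -6, r3 = -2
step 11: r1 = 4, r2 = -6, r3 = -2
step 12: r1 = 4, r2 = -6, r3 = -6
step 13: r1 = 4, r2 = -10, r3 = -6
step 14: r1 = 4, r2 = -14, r3 = -6
The first disagreement with the log is at step 1, where the value should be r1 = 42.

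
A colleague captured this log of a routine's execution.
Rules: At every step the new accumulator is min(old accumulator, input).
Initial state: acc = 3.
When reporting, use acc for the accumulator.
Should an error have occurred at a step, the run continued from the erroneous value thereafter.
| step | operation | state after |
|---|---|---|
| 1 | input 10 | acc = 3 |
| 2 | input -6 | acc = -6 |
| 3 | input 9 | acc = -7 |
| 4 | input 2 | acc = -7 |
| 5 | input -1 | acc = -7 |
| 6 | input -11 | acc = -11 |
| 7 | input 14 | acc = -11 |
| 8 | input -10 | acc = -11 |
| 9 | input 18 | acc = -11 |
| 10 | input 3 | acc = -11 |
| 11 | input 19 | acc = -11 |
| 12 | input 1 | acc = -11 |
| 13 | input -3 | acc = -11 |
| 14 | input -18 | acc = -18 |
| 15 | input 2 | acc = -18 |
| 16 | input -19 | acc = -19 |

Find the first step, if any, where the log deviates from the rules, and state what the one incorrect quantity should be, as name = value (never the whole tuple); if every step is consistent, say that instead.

Recomputing the run from the initial state:
step 1: acc = 3
step 2: acc = -6
step 3: acc = -6
step 4: acc = -6
step 5: acc = -6
step 6: acc = -11
step 7: acc = -11
step 8: acc = -11
step 9: acc = -11
step 10: acc = -11
step 11: acc = -11
step 12: acc = -11
step 13: acc = -11
step 14: acc = -18
step 15: acc = -18
step 16: acc = -19
The first disagreement with the log is at step 3, where the value should be acc = -6.

step 3, acc = -6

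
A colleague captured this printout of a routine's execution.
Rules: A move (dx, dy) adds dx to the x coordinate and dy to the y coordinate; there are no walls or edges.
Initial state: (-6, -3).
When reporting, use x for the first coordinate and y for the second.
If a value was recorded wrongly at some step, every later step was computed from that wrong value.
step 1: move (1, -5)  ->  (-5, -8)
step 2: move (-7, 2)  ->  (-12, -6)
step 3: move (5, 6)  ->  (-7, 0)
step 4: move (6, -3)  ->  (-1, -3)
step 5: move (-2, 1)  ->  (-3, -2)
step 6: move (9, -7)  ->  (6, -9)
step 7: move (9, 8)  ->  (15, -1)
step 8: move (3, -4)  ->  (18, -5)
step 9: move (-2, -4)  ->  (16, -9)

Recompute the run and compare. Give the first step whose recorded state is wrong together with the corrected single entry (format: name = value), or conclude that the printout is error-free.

no error

Recomputing the run from the initial state:
step 1: x = -5, y = -8
step 2: x = -12, y = -6
step 3: x = -7, y = 0
step 4: x = -1, y = -3
step 5: x = -3, y = -2
step 6: x = 6, y = -9
step 7: x = 15, y = -1
step 8: x = 18, y = -5
step 9: x = 16, y = -9
This matches the printout at every step.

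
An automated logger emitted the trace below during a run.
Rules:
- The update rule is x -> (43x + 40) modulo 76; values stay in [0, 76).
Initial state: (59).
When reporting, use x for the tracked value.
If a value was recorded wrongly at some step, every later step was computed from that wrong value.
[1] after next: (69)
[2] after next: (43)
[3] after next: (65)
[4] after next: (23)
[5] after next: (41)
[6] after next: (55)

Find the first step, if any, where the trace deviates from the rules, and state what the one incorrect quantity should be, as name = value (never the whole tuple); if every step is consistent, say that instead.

step 1: x = (43*59 + 40) mod 76 = 69 -> no discrepancy
step 2: x = (43*69 + 40) mod 76 = 43 -> consistent with the trace
step 3: x = (43*43 + 40) mod 76 = 65 -> consistent with the trace
step 4: x = (43*65 + 40) mod 76 = 23 -> agrees with the trace
step 5: x = (43*23 + 40) mod 76 = 41 -> same as recorded
step 6: x = (43*41 + 40) mod 76 = 55 -> matches
All entries verified; no error found.

no error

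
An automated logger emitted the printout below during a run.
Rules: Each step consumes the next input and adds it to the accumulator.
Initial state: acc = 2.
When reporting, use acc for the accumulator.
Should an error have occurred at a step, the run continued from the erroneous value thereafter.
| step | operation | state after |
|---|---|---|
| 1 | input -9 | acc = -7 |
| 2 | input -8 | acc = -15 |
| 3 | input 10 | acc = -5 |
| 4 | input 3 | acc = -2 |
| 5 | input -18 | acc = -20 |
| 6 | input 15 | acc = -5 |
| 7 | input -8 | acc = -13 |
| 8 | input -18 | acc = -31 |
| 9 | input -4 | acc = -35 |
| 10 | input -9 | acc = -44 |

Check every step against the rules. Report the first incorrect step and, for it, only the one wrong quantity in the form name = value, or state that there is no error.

Recomputing the run from the initial state:
step 1: acc = -7
step 2: acc = -15
step 3: acc = -5
step 4: acc = -2
step 5: acc = -20
step 6: acc = -5
step 7: acc = -13
step 8: acc = -31
step 9: acc = -35
step 10: acc = -44
This matches the printout at every step.

no error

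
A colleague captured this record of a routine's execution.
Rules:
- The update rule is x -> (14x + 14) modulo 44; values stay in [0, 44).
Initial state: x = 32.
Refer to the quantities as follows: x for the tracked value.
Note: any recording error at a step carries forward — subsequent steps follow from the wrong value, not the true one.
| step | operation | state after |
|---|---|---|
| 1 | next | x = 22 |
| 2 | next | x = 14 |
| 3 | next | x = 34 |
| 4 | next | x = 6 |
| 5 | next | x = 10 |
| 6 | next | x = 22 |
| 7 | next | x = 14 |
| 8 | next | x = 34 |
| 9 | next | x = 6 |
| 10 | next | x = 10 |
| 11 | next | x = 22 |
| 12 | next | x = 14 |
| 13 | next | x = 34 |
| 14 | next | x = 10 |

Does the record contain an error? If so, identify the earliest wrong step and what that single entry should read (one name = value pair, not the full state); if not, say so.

step 14, x = 6

Recomputing the run from the initial state:
step 1: x = 22
step 2: x = 14
step 3: x = 34
step 4: x = 6
step 5: x = 10
step 6: x = 22
step 7: x = 14
step 8: x = 34
step 9: x = 6
step 10: x = 10
step 11: x = 22
step 12: x = 14
step 13: x = 34
step 14: x = 6
The first disagreement with the record is at step 14, where the value should be x = 6.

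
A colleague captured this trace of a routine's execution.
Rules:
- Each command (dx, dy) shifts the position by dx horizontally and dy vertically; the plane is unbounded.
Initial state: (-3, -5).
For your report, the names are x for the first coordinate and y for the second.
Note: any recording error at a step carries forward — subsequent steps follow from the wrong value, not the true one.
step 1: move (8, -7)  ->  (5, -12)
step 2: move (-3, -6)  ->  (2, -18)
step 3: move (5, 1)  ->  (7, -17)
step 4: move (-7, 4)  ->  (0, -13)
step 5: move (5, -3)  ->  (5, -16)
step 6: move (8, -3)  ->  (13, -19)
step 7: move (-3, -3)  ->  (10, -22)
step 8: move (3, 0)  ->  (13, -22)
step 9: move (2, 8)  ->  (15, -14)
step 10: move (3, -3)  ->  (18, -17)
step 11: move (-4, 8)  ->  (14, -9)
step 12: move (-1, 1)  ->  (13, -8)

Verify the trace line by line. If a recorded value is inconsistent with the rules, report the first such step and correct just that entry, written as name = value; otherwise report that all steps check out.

step 1: x = -3 + (8) = 5, y = -5 + (-7) = -12 -> agrees with the trace
step 2: x = 5 + (-3) = 2, y = -12 + (-6) = -18 -> exactly as logged
step 3: x = 2 + (5) = 7, y = -18 + (1) = -17 -> same as recorded
step 4: x = 7 + (-7) = 0, y = -17 + (4) = -13 -> confirmed correct
step 5: x = 0 + (5) = 5, y = -13 + (-3) = -16 -> matches
step 6: x = 5 + (8) = 13, y = -16 + (-3) = -19 -> checks out
step 7: x = 13 + (-3) = 10, y = -19 + (-3) = -22 -> matches
step 8: x = 10 + (3) = 13, y = -22 + (0) = -22 -> agrees with the trace
step 9: x = 13 + (2) = 15, y = -22 + (8) = -14 -> confirmed correct
step 10: x = 15 + (3) = 18, y = -14 + (-3) = -17 -> exactly as logged
step 11: x = 18 + (-4) = 14, y = -17 + (8) = -9 -> verified
step 12: x = 14 + (-1) = 13, y = -9 + (1) = -8 -> matches
No step deviates from the rules.

no error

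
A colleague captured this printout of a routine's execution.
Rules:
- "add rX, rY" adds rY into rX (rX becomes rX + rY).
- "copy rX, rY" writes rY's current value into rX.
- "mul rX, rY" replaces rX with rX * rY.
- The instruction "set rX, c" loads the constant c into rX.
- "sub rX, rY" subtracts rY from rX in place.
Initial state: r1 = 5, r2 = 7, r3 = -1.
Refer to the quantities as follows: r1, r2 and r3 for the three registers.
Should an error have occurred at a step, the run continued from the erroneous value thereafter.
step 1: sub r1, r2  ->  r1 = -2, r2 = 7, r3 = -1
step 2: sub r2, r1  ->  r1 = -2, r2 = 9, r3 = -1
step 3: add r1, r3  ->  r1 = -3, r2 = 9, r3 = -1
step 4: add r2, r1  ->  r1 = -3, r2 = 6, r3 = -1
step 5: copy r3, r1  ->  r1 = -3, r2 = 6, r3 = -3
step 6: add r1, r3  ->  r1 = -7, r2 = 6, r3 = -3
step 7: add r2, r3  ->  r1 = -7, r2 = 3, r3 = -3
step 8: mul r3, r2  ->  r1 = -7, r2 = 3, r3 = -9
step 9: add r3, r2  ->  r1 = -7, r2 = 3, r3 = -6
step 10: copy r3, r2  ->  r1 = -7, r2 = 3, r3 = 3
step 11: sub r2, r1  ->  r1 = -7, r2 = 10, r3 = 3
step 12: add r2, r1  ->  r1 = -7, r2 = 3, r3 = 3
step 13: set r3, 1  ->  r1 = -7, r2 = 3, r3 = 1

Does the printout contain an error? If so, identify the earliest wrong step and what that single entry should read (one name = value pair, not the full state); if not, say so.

Step 1: r1 = 5 - 7 = -2 — confirmed correct.
Step 2: r2 = 7 - -2 = 9 — exactly as logged.
Step 3: r1 = -2 + -1 = -3 — agrees with the printout.
Step 4: r2 = 9 + -3 = 6 — verified.
Step 5: r3 = -3 — matches.
Step 6: r1 = -3 + -3 = -6 — a discrepancy with the printout.
The earliest wrong entry is at step 6: it should read r1 = -6.

step 6, r1 = -6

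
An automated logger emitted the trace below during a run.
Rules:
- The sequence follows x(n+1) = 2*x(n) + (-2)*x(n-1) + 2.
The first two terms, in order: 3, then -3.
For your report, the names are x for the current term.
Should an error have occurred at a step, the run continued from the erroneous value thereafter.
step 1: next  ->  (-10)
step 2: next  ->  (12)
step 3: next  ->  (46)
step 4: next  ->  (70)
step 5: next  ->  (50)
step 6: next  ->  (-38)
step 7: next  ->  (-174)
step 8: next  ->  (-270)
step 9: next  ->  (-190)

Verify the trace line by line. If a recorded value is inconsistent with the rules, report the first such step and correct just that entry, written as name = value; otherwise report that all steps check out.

step 2, x = -12

Recomputing the run from the initial state:
step 1: x = -10
step 2: x = -12
step 3: x = -2
step 4: x = 22
step 5: x = 50
step 6: x = 58
step 7: x = 18
step 8: x = -78
step 9: x = -190
The first disagreement with the trace is at step 2, where the value should be x = -12.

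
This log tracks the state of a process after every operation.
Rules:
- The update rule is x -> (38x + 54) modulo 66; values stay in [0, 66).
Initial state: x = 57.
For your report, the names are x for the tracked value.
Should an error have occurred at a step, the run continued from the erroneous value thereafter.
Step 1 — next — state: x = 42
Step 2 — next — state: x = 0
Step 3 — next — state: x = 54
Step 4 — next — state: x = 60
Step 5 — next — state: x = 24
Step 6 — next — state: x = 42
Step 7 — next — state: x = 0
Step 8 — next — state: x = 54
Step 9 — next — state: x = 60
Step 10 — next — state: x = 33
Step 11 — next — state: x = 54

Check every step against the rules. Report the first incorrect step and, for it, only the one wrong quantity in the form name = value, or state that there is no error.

Recomputing the run from the initial state:
step 1: x = 42
step 2: x = 0
step 3: x = 54
step 4: x = 60
step 5: x = 24
step 6: x = 42
step 7: x = 0
step 8: x = 54
step 9: x = 60
step 10: x = 24
step 11: x = 42
The first disagreement with the log is at step 10, where the value should be x = 24.

step 10, x = 24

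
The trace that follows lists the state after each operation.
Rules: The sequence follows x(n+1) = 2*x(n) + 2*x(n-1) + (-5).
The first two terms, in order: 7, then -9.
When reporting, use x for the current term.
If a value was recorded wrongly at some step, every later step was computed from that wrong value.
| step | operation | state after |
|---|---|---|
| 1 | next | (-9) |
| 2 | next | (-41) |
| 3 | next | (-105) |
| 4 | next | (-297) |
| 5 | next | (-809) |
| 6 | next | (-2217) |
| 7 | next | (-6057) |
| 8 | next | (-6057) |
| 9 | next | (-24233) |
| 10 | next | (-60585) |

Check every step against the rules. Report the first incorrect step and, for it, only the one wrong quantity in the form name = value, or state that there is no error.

Recomputing the run from the initial state:
step 1: x = -9
step 2: x = -41
step 3: x = -105
step 4: x = -297
step 5: x = -809
step 6: x = -2217
step 7: x = -6057
step 8: x = -16553
step 9: x = -45225
step 10: x = -123561
The first disagreement with the trace is at step 8, where the value should be x = -16553.

step 8, x = -16553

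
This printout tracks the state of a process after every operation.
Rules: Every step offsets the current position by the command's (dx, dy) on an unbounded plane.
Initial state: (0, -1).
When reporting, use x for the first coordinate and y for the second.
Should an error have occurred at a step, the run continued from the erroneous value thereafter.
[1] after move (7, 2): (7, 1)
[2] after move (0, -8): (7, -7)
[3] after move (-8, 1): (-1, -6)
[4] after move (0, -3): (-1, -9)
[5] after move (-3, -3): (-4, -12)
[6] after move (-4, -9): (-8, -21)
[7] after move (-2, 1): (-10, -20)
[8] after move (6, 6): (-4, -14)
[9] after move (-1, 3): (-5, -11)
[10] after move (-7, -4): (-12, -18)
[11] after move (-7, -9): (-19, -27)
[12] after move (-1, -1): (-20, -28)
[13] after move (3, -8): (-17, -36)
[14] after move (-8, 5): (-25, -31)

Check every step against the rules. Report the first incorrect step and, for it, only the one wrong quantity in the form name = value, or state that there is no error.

step 10, y = -15

Step 1: x = 0 + (7) = 7, y = -1 + (2) = 1 — in agreement.
Step 2: x = 7 + (0) = 7, y = 1 + (-8) = -7 — exactly as logged.
Step 3: x = 7 + (-8) = -1, y = -7 + (1) = -6 — in agreement.
Step 4: x = -1 + (0) = -1, y = -6 + (-3) = -9 — verified.
Step 5: x = -1 + (-3) = -4, y = -9 + (-3) = -12 — no discrepancy.
Step 6: x = -4 + (-4) = -8, y = -12 + (-9) = -21 — exactly as logged.
Step 7: x = -8 + (-2) = -10, y = -21 + (1) = -20 — agrees with the printout.
Step 8: x = -10 + (6) = -4, y = -20 + (6) = -14 — same as recorded.
Step 9: x = -4 + (-1) = -5, y = -14 + (3) = -11 — matches.
Step 10: x = -5 + (-7) = -12, y = -11 + (-4) = -15 — not what was recorded.
The earliest wrong entry is at step 10: it should read y = -15.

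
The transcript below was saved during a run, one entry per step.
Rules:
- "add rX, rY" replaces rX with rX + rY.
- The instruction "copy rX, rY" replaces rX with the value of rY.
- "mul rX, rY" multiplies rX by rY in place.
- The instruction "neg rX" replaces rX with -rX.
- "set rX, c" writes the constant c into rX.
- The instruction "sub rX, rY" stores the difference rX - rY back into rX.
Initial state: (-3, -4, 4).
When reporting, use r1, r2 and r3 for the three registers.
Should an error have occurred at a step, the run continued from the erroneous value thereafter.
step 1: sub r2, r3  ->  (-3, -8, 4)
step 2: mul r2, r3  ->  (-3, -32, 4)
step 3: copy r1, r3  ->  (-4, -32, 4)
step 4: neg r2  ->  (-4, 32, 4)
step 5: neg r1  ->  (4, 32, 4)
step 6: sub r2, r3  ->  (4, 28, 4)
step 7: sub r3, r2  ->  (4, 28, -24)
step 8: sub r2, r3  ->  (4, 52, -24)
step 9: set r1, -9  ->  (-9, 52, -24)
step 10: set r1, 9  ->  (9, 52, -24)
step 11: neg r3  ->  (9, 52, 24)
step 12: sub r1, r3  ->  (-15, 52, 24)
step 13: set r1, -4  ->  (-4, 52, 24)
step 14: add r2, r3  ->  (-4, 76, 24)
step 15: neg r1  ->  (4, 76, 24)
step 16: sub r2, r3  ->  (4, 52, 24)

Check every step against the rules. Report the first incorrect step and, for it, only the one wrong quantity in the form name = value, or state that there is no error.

step 3, r1 = 4

1. r2 = -4 - 4 = -8 (matches)
2. r2 = -8 * 4 = -32 (confirmed correct)
3. r1 = 4 (a discrepancy with the transcript)
First deviation found at step 3; the corrected entry is r1 = 4.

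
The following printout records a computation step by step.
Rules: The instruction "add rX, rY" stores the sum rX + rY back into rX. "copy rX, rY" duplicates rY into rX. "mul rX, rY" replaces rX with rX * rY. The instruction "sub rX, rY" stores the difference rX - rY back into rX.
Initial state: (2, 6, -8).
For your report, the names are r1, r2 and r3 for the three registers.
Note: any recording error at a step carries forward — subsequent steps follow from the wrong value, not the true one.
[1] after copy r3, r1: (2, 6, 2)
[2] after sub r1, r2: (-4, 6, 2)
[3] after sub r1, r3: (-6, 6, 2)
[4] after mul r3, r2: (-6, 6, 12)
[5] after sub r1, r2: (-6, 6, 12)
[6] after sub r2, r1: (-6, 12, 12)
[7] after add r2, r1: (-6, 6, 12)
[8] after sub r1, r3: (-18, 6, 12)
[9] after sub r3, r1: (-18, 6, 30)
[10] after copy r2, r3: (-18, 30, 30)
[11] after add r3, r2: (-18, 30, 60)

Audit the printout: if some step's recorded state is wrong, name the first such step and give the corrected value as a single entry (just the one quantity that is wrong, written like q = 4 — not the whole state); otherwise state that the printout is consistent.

step 5, r1 = -12

Recomputing the run from the initial state:
step 1: r1 = 2, r2 = 6, r3 = 2
step 2: r1 = -4, r2 = 6, r3 = 2
step 3: r1 = -6, r2 = 6, r3 = 2
step 4: r1 = -6, r2 = 6, r3 = 12
step 5: r1 = -12, r2 = 6, r3 = 12
step 6: r1 = -12, r2 = 18, r3 = 12
step 7: r1 = -12, r2 = 6, r3 = 12
step 8: r1 = -24, r2 = 6, r3 = 12
step 9: r1 = -24, r2 = 6, r3 = 36
step 10: r1 = -24, r2 = 36, r3 = 36
step 11: r1 = -24, r2 = 36, r3 = 72
The first disagreement with the printout is at step 5, where the value should be r1 = -12.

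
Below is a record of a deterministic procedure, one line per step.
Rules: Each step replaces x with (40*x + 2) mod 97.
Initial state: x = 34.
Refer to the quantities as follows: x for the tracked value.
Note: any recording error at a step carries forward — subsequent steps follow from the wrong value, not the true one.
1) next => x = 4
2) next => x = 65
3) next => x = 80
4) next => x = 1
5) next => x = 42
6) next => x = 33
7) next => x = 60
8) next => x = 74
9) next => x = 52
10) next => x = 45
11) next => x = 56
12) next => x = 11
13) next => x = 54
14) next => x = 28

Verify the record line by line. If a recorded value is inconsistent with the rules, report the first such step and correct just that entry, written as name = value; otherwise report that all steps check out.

step 7, x = 61

Recomputing the run from the initial state:
step 1: x = 4
step 2: x = 65
step 3: x = 80
step 4: x = 1
step 5: x = 42
step 6: x = 33
step 7: x = 61
step 8: x = 17
step 9: x = 3
step 10: x = 25
step 11: x = 32
step 12: x = 21
step 13: x = 66
step 14: x = 23
The first disagreement with the record is at step 7, where the value should be x = 61.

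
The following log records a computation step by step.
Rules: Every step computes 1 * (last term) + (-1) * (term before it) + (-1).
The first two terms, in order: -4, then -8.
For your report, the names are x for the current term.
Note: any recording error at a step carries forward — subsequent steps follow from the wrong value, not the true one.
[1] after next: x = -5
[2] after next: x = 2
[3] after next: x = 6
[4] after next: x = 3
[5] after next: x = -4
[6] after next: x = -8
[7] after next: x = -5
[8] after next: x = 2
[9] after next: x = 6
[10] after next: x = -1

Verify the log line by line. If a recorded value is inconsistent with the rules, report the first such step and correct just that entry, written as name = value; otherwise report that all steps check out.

Step 1: x = 1*(-8) + (-1)*(-4) + (-1) = -5 — exactly as logged.
Step 2: x = 1*(-5) + (-1)*(-8) + (-1) = 2 — checks out.
Step 3: x = 1*(2) + (-1)*(-5) + (-1) = 6 — matches.
Step 4: x = 1*(6) + (-1)*(2) + (-1) = 3 — agrees with the log.
Step 5: x = 1*(3) + (-1)*(6) + (-1) = -4 — consistent with the log.
Step 6: x = 1*(-4) + (-1)*(3) + (-1) = -8 — matches.
Step 7: x = 1*(-8) + (-1)*(-4) + (-1) = -5 — agrees with the log.
Step 8: x = 1*(-5) + (-1)*(-8) + (-1) = 2 — same as recorded.
Step 9: x = 1*(2) + (-1)*(-5) + (-1) = 6 — matches.
Step 10: x = 1*(6) + (-1)*(2) + (-1) = 3 — a discrepancy with the log.
So the first discrepancy is step 10, where the right value is x = 3.

step 10, x = 3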